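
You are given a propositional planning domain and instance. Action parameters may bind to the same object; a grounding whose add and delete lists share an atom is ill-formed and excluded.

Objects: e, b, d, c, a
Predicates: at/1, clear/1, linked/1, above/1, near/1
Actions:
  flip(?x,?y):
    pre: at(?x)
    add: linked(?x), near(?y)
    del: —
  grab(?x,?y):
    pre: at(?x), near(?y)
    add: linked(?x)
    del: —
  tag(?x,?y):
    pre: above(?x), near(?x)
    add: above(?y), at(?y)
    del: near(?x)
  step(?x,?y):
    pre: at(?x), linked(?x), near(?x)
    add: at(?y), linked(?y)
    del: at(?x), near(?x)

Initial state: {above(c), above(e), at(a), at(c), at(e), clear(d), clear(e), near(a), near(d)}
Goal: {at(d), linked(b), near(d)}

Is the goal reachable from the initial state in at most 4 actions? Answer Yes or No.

1. flip(a,e)  →  {above(c), above(e), at(a), at(c), at(e), clear(d), clear(e), linked(a), near(a), near(d), near(e)}
2. tag(e,d)  →  {above(c), above(d), above(e), at(a), at(c), at(d), at(e), clear(d), clear(e), linked(a), near(a), near(d)}
3. step(a,b)  →  {above(c), above(d), above(e), at(b), at(c), at(d), at(e), clear(d), clear(e), linked(a), linked(b), near(d)}
optimal plan length = 3; 3 ≤ 4

Yes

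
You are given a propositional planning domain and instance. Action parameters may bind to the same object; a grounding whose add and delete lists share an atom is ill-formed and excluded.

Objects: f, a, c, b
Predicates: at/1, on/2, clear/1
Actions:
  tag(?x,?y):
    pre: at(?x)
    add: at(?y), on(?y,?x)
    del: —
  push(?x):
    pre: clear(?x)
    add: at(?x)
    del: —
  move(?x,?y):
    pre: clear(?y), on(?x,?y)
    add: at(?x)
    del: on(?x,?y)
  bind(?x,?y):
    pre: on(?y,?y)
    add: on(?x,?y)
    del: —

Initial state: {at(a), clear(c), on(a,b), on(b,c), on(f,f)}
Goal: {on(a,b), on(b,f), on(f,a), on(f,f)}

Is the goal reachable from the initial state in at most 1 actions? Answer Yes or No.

1. tag(a,f)  →  {at(a), at(f), clear(c), on(a,b), on(b,c), on(f,a), on(f,f)}
2. tag(f,b)  →  {at(a), at(b), at(f), clear(c), on(a,b), on(b,c), on(b,f), on(f,a), on(f,f)}
optimal plan length = 2; 2 > 1

No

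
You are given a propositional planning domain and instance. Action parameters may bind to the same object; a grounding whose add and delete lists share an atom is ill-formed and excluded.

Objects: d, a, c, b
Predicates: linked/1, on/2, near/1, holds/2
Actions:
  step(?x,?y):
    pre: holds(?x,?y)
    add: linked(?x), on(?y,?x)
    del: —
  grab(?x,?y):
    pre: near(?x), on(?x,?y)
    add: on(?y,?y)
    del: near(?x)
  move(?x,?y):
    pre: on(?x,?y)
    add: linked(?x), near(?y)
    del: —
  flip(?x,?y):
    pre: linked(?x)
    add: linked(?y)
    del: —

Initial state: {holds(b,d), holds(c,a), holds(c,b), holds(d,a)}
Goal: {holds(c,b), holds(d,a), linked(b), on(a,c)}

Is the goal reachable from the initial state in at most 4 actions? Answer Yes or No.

1. step(c,a)  →  {holds(b,d), holds(c,a), holds(c,b), holds(d,a), linked(c), on(a,c)}
2. step(b,d)  →  {holds(b,d), holds(c,a), holds(c,b), holds(d,a), linked(b), linked(c), on(a,c), on(d,b)}
optimal plan length = 2; 2 ≤ 4

Yes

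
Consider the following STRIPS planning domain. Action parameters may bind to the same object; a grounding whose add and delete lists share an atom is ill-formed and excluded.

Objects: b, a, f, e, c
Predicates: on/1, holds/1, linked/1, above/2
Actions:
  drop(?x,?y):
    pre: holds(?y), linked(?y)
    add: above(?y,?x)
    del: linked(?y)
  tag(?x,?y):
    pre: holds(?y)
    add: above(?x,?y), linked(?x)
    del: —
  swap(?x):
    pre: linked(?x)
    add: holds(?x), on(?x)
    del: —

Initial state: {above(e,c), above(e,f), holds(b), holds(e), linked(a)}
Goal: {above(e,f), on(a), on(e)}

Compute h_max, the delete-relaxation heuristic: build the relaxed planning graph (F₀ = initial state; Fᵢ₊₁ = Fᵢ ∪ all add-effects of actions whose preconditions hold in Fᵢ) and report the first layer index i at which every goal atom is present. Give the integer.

F0 = init (5 atoms)
F1 = F0 ∪ {above(a,b), above(a,e), above(b,b), above(b,e), above(c,b), above(c,e), above(e,b), above(e,e), above(f,b), above(f,e), holds(a), linked(b), linked(c), linked(e), linked(f), on(a)}  (21 atoms)
F2 = F1 ∪ {above(a,a), above(a,c), above(a,f), above(b,a), above(b,c), above(b,f), above(c,a), above(e,a), above(f,a), holds(c), holds(f), on(b), on(c), on(e), on(f)}  (36 atoms)
goal ⊆ F2  ⇒  h_max = 2

2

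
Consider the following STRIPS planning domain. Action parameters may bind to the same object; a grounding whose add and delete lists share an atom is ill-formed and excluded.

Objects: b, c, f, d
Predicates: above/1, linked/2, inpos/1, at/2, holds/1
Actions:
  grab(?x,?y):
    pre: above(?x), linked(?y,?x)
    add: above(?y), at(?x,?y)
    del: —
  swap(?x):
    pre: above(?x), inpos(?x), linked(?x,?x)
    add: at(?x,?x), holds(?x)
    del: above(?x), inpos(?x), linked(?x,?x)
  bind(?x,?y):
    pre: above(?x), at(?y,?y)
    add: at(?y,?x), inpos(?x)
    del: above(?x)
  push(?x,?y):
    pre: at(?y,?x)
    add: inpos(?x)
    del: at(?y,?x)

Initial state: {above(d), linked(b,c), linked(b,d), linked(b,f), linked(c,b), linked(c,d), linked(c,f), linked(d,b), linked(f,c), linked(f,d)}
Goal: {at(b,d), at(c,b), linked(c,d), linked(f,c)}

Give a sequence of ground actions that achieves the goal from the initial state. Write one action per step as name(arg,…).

1. grab(d,c)  →  {above(c), above(d), at(d,c), linked(b,c), linked(b,d), linked(b,f), linked(c,b), linked(c,d), linked(c,f), linked(d,b), linked(f,c), linked(f,d)}
2. grab(c,b)  →  {above(b), above(c), above(d), at(c,b), at(d,c), linked(b,c), linked(b,d), linked(b,f), linked(c,b), linked(c,d), linked(c,f), linked(d,b), linked(f,c), linked(f,d)}
3. grab(b,d)  →  {above(b), above(c), above(d), at(b,d), at(c,b), at(d,c), linked(b,c), linked(b,d), linked(b,f), linked(c,b), linked(c,d), linked(c,f), linked(d,b), linked(f,c), linked(f,d)}

grab(d,c); grab(c,b); grab(b,d)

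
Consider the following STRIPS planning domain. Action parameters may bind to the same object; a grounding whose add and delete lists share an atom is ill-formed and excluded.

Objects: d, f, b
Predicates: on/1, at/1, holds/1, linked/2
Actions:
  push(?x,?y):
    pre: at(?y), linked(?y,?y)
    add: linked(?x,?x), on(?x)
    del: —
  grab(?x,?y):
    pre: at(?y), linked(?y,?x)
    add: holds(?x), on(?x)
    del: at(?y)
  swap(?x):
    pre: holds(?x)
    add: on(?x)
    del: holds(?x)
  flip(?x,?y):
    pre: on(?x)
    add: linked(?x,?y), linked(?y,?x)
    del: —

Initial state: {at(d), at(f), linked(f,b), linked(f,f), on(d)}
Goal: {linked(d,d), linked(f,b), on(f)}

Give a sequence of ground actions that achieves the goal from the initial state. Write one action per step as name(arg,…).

1. push(d,f)  →  {at(d), at(f), linked(d,d), linked(f,b), linked(f,f), on(d)}
2. push(f,d)  →  {at(d), at(f), linked(d,d), linked(f,b), linked(f,f), on(d), on(f)}

push(d,f); push(f,d)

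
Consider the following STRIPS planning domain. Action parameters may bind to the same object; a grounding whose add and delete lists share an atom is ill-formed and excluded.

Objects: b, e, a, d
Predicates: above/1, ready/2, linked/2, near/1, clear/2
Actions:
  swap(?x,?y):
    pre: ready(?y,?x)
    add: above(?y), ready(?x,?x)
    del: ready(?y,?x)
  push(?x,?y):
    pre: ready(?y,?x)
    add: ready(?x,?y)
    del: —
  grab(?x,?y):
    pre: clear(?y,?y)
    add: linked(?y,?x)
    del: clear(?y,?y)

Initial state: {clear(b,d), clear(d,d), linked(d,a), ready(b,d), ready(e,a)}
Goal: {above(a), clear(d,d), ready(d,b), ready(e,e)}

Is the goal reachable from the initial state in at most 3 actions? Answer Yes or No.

1. push(a,e)  →  {clear(b,d), clear(d,d), linked(d,a), ready(a,e), ready(b,d), ready(e,a)}
2. swap(e,a)  →  {above(a), clear(b,d), clear(d,d), linked(d,a), ready(b,d), ready(e,a), ready(e,e)}
3. push(d,b)  →  {above(a), clear(b,d), clear(d,d), linked(d,a), ready(b,d), ready(d,b), ready(e,a), ready(e,e)}
optimal plan length = 3; 3 ≤ 3

Yes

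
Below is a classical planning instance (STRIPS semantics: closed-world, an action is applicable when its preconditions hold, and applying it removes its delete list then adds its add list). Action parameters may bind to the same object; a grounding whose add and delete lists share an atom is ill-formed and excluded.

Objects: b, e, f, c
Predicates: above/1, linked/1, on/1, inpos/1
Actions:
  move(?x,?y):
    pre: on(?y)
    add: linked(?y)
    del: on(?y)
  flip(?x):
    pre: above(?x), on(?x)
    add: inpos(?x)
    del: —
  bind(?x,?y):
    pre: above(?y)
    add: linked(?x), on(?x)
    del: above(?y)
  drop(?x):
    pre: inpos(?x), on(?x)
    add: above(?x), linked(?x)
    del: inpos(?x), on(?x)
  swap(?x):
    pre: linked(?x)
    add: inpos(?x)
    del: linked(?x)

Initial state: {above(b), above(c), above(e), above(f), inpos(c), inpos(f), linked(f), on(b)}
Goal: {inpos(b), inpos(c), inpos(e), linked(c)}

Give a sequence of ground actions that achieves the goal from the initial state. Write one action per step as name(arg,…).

flip(b); bind(e,b); flip(e); bind(c,e)

1. flip(b)  →  {above(b), above(c), above(e), above(f), inpos(b), inpos(c), inpos(f), linked(f), on(b)}
2. bind(e,b)  →  {above(c), above(e), above(f), inpos(b), inpos(c), inpos(f), linked(e), linked(f), on(b), on(e)}
3. flip(e)  →  {above(c), above(e), above(f), inpos(b), inpos(c), inpos(e), inpos(f), linked(e), linked(f), on(b), on(e)}
4. bind(c,e)  →  {above(c), above(f), inpos(b), inpos(c), inpos(e), inpos(f), linked(c), linked(e), linked(f), on(b), on(c), on(e)}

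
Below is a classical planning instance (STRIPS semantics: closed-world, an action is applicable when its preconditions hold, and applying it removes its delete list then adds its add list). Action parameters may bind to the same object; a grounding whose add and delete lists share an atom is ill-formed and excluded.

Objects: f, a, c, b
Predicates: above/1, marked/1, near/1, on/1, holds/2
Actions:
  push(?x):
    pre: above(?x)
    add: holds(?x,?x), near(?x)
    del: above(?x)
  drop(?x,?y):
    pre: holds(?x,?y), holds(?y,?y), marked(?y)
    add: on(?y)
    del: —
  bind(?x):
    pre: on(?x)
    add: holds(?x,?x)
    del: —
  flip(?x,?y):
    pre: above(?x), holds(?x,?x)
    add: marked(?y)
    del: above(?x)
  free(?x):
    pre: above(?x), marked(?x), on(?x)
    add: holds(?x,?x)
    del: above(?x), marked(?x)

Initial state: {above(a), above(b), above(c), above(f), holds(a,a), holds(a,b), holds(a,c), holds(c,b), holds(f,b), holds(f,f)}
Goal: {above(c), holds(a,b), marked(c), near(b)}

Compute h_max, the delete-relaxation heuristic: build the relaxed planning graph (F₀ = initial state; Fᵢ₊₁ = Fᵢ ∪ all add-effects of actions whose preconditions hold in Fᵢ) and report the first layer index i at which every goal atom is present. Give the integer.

1

F0 = init (10 atoms)
F1 = F0 ∪ {holds(b,b), holds(c,c), marked(a), marked(b), marked(c), marked(f), near(a), near(b), near(c), near(f)}  (20 atoms)
goal ⊆ F1  ⇒  h_max = 1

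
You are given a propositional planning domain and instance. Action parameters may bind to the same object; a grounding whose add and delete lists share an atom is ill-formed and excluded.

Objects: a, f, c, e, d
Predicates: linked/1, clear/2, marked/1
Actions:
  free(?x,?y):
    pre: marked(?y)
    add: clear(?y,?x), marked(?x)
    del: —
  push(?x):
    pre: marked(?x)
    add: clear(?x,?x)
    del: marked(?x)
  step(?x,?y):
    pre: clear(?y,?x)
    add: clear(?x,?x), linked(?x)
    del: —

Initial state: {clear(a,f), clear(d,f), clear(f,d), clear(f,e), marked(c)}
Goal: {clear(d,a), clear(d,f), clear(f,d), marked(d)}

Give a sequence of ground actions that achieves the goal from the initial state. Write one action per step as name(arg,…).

free(d,c); free(a,d)

1. free(d,c)  →  {clear(a,f), clear(c,d), clear(d,f), clear(f,d), clear(f,e), marked(c), marked(d)}
2. free(a,d)  →  {clear(a,f), clear(c,d), clear(d,a), clear(d,f), clear(f,d), clear(f,e), marked(a), marked(c), marked(d)}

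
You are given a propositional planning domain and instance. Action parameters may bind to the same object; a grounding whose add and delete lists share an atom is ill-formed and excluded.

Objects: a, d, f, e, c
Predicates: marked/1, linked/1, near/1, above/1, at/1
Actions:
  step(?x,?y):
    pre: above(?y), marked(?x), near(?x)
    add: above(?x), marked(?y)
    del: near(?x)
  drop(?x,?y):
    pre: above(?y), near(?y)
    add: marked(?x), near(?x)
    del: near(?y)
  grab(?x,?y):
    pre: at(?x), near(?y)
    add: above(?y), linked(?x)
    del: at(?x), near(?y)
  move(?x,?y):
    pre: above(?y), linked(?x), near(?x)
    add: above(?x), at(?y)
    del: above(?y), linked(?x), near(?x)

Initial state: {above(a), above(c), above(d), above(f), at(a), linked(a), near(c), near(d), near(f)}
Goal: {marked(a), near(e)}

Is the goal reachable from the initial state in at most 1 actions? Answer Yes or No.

1. drop(a,d)  →  {above(a), above(c), above(d), above(f), at(a), linked(a), marked(a), near(a), near(c), near(f)}
2. drop(e,a)  →  {above(a), above(c), above(d), above(f), at(a), linked(a), marked(a), marked(e), near(c), near(e), near(f)}
optimal plan length = 2; 2 > 1

No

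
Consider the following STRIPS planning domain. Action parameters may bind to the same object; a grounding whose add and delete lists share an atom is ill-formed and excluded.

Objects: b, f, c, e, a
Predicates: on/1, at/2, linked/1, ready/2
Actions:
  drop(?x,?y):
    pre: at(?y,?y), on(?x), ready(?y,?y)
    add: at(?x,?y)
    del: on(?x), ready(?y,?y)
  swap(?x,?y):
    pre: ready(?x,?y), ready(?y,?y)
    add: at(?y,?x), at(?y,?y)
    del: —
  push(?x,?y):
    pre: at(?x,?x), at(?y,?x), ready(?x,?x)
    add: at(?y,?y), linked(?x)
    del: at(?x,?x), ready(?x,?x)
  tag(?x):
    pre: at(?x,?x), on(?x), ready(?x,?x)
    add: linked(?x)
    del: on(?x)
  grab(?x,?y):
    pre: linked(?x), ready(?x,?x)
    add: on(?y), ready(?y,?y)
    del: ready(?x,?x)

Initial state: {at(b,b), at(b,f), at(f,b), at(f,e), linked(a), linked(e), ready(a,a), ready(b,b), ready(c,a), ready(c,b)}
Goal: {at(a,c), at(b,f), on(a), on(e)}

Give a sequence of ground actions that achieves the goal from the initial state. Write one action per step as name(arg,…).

1. swap(c,a)  →  {at(a,a), at(a,c), at(b,b), at(b,f), at(f,b), at(f,e), linked(a), linked(e), ready(a,a), ready(b,b), ready(c,a), ready(c,b)}
2. grab(a,e)  →  {at(a,a), at(a,c), at(b,b), at(b,f), at(f,b), at(f,e), linked(a), linked(e), on(e), ready(b,b), ready(c,a), ready(c,b), ready(e,e)}
3. grab(e,a)  →  {at(a,a), at(a,c), at(b,b), at(b,f), at(f,b), at(f,e), linked(a), linked(e), on(a), on(e), ready(a,a), ready(b,b), ready(c,a), ready(c,b)}

swap(c,a); grab(a,e); grab(e,a)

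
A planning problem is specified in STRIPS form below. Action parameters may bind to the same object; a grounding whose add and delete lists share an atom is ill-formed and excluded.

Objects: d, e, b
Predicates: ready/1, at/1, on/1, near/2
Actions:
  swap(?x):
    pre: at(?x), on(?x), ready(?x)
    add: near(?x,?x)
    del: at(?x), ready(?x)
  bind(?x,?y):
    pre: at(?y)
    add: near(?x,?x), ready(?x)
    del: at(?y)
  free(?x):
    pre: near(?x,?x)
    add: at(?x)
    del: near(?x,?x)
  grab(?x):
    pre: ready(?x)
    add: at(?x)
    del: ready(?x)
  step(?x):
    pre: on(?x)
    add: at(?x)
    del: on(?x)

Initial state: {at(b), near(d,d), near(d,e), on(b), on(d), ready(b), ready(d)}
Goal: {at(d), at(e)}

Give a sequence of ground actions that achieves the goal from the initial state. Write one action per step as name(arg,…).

1. bind(e,b)  →  {near(d,d), near(d,e), near(e,e), on(b), on(d), ready(b), ready(d), ready(e)}
2. free(d)  →  {at(d), near(d,e), near(e,e), on(b), on(d), ready(b), ready(d), ready(e)}
3. free(e)  →  {at(d), at(e), near(d,e), on(b), on(d), ready(b), ready(d), ready(e)}

bind(e,b); free(d); free(e)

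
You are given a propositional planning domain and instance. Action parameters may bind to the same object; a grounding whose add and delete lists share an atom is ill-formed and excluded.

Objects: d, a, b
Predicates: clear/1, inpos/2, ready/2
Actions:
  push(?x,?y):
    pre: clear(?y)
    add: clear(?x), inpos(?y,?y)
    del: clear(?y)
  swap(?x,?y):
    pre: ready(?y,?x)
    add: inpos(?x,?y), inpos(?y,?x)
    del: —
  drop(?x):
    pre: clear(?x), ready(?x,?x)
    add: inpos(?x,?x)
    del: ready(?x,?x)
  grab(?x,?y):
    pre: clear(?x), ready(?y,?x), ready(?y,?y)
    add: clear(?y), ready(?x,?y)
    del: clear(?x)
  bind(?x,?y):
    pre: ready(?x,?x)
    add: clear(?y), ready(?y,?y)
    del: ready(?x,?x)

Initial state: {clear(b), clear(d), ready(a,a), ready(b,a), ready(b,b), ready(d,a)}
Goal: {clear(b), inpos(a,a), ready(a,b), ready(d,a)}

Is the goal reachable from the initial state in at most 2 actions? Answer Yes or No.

1. push(a,d)  →  {clear(a), clear(b), inpos(d,d), ready(a,a), ready(b,a), ready(b,b), ready(d,a)}
2. swap(a,a)  →  {clear(a), clear(b), inpos(a,a), inpos(d,d), ready(a,a), ready(b,a), ready(b,b), ready(d,a)}
3. grab(a,b)  →  {clear(b), inpos(a,a), inpos(d,d), ready(a,a), ready(a,b), ready(b,a), ready(b,b), ready(d,a)}
optimal plan length = 3; 3 > 2

No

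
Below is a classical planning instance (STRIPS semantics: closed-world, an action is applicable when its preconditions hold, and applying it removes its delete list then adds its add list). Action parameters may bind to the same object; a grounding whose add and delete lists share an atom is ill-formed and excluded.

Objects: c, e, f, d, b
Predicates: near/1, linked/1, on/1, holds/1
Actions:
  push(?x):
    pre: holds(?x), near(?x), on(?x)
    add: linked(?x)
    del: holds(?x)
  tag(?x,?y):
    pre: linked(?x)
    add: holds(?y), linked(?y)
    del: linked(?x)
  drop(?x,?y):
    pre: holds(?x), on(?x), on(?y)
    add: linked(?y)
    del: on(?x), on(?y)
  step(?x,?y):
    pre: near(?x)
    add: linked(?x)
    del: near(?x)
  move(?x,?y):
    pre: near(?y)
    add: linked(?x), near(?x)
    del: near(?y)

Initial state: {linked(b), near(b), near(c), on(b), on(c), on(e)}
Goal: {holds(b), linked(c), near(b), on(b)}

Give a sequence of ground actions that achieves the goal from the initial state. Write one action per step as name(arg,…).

tag(b,c); tag(c,b); push(c)

1. tag(b,c)  →  {holds(c), linked(c), near(b), near(c), on(b), on(c), on(e)}
2. tag(c,b)  →  {holds(b), holds(c), linked(b), near(b), near(c), on(b), on(c), on(e)}
3. push(c)  →  {holds(b), linked(b), linked(c), near(b), near(c), on(b), on(c), on(e)}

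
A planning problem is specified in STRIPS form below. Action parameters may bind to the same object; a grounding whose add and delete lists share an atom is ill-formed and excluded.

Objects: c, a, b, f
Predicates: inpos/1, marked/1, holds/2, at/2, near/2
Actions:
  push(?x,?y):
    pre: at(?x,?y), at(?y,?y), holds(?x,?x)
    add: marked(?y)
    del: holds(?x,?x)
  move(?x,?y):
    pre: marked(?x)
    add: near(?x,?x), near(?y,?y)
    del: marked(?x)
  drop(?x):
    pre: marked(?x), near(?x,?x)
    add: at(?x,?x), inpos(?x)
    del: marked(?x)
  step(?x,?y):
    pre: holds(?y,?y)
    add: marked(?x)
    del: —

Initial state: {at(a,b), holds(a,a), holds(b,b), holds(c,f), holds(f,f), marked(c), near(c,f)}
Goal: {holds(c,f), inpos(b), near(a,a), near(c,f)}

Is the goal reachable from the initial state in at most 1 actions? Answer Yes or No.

No

1. step(a,a)  →  {at(a,b), holds(a,a), holds(b,b), holds(c,f), holds(f,f), marked(a), marked(c), near(c,f)}
2. move(a,b)  →  {at(a,b), holds(a,a), holds(b,b), holds(c,f), holds(f,f), marked(c), near(a,a), near(b,b), near(c,f)}
3. step(b,a)  →  {at(a,b), holds(a,a), holds(b,b), holds(c,f), holds(f,f), marked(b), marked(c), near(a,a), near(b,b), near(c,f)}
4. drop(b)  →  {at(a,b), at(b,b), holds(a,a), holds(b,b), holds(c,f), holds(f,f), inpos(b), marked(c), near(a,a), near(b,b), near(c,f)}
optimal plan length = 4; 4 > 1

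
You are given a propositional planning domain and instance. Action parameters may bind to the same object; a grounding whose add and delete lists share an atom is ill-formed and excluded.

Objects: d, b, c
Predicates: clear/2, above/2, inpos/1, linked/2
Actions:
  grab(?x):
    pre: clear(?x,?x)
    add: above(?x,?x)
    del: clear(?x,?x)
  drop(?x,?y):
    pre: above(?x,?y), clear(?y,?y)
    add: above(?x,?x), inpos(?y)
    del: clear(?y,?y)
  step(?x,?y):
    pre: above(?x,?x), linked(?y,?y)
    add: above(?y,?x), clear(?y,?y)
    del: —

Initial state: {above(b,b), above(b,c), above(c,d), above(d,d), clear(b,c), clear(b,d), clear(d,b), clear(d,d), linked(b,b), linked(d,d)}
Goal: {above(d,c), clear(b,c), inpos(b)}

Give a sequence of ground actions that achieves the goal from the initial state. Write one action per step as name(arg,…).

drop(c,d); step(d,b); drop(b,b); step(c,d)

1. drop(c,d)  →  {above(b,b), above(b,c), above(c,c), above(c,d), above(d,d), clear(b,c), clear(b,d), clear(d,b), inpos(d), linked(b,b), linked(d,d)}
2. step(d,b)  →  {above(b,b), above(b,c), above(b,d), above(c,c), above(c,d), above(d,d), clear(b,b), clear(b,c), clear(b,d), clear(d,b), inpos(d), linked(b,b), linked(d,d)}
3. drop(b,b)  →  {above(b,b), above(b,c), above(b,d), above(c,c), above(c,d), above(d,d), clear(b,c), clear(b,d), clear(d,b), inpos(b), inpos(d), linked(b,b), linked(d,d)}
4. step(c,d)  →  {above(b,b), above(b,c), above(b,d), above(c,c), above(c,d), above(d,c), above(d,d), clear(b,c), clear(b,d), clear(d,b), clear(d,d), inpos(b), inpos(d), linked(b,b), linked(d,d)}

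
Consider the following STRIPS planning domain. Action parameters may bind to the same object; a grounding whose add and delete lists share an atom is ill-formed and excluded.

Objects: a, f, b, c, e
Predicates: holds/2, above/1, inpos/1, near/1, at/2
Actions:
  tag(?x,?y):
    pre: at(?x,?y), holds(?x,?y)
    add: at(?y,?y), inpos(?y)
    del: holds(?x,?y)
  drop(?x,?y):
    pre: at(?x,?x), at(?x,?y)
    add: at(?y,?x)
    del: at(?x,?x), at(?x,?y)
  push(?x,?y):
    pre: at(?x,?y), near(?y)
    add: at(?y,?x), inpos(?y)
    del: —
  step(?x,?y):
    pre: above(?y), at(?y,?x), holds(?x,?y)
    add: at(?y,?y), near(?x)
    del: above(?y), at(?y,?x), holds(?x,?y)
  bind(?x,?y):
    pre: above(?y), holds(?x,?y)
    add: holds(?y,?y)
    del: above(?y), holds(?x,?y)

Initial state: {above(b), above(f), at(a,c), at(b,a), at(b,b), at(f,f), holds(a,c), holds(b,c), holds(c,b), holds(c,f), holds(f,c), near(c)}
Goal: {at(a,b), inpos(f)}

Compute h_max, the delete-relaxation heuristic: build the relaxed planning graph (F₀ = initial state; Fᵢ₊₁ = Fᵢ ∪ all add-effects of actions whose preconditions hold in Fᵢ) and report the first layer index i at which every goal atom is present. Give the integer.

2

F0 = init (12 atoms)
F1 = F0 ∪ {at(a,b), at(c,a), at(c,c), holds(b,b), holds(f,f), inpos(c)}  (18 atoms)
F2 = F1 ∪ {inpos(b), inpos(f)}  (20 atoms)
goal ⊆ F2  ⇒  h_max = 2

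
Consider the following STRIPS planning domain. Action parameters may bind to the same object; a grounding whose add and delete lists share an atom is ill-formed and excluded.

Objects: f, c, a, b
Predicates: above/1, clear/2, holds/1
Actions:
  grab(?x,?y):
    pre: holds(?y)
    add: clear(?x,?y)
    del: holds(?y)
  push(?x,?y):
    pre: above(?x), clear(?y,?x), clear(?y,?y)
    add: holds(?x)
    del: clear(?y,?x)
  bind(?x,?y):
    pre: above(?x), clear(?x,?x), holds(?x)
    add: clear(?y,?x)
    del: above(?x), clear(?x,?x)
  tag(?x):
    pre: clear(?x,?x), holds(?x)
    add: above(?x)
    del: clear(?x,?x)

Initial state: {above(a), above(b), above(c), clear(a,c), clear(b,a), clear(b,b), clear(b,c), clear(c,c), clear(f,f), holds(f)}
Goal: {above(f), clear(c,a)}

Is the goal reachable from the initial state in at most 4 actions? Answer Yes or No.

Yes

1. push(a,b)  →  {above(a), above(b), above(c), clear(a,c), clear(b,b), clear(b,c), clear(c,c), clear(f,f), holds(a), holds(f)}
2. grab(c,a)  →  {above(a), above(b), above(c), clear(a,c), clear(b,b), clear(b,c), clear(c,a), clear(c,c), clear(f,f), holds(f)}
3. tag(f)  →  {above(a), above(b), above(c), above(f), clear(a,c), clear(b,b), clear(b,c), clear(c,a), clear(c,c), holds(f)}
optimal plan length = 3; 3 ≤ 4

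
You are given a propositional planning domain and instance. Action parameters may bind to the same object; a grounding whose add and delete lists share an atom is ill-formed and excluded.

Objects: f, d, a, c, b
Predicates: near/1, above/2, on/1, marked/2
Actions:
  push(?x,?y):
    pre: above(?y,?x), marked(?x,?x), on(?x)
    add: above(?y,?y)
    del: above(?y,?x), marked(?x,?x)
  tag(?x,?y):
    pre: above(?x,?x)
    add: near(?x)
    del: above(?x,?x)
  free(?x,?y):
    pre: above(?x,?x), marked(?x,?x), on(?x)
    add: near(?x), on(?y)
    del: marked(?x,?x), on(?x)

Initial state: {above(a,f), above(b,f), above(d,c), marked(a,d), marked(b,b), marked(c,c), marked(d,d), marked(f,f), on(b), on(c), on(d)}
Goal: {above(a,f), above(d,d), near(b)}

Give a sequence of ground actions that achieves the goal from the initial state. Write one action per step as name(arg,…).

1. push(c,d)  →  {above(a,f), above(b,f), above(d,d), marked(a,d), marked(b,b), marked(d,d), marked(f,f), on(b), on(c), on(d)}
2. free(d,f)  →  {above(a,f), above(b,f), above(d,d), marked(a,d), marked(b,b), marked(f,f), near(d), on(b), on(c), on(f)}
3. push(f,b)  →  {above(a,f), above(b,b), above(d,d), marked(a,d), marked(b,b), near(d), on(b), on(c), on(f)}
4. tag(b,f)  →  {above(a,f), above(d,d), marked(a,d), marked(b,b), near(b), near(d), on(b), on(c), on(f)}

push(c,d); free(d,f); push(f,b); tag(b,f)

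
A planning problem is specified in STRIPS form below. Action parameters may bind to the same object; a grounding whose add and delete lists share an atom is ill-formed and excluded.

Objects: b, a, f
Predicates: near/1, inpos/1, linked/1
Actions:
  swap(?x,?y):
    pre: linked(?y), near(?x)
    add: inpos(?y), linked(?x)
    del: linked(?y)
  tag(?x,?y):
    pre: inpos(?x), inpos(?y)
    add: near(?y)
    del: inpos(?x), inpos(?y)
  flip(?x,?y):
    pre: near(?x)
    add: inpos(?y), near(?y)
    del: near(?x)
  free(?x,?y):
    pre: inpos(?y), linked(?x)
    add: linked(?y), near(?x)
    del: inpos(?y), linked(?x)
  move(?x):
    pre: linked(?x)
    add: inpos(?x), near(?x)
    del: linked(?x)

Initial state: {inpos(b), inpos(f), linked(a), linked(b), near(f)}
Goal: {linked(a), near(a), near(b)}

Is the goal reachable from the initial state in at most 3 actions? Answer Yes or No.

1. tag(b,b)  →  {inpos(f), linked(a), linked(b), near(b), near(f)}
2. flip(f,a)  →  {inpos(a), inpos(f), linked(a), linked(b), near(a), near(b)}
optimal plan length = 2; 2 ≤ 3

Yes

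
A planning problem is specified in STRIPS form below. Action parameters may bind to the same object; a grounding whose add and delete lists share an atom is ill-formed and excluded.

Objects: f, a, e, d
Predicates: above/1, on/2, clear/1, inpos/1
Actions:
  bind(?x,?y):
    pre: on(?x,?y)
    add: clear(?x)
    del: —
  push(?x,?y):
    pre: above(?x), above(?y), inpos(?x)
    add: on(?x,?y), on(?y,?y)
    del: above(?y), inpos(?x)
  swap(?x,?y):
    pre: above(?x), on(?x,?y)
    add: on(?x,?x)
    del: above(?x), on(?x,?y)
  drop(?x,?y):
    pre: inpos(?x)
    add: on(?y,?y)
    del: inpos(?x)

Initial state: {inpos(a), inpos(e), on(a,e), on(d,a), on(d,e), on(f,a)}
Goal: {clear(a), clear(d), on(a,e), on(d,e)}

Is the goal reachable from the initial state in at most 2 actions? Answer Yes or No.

1. bind(a,e)  →  {clear(a), inpos(a), inpos(e), on(a,e), on(d,a), on(d,e), on(f,a)}
2. bind(d,a)  →  {clear(a), clear(d), inpos(a), inpos(e), on(a,e), on(d,a), on(d,e), on(f,a)}
optimal plan length = 2; 2 ≤ 2

Yes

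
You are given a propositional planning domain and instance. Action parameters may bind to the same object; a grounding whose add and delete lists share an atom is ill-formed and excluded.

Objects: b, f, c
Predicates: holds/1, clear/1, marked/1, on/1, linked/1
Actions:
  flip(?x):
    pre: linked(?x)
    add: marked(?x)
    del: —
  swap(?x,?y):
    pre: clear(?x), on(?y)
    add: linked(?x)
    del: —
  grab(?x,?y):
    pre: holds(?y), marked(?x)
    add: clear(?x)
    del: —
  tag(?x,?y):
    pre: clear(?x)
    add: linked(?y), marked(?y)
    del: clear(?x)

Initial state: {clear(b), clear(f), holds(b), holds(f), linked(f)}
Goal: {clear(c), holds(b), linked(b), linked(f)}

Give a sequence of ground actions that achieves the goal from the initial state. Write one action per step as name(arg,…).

1. tag(b,b)  →  {clear(f), holds(b), holds(f), linked(b), linked(f), marked(b)}
2. tag(f,c)  →  {holds(b), holds(f), linked(b), linked(c), linked(f), marked(b), marked(c)}
3. grab(c,b)  →  {clear(c), holds(b), holds(f), linked(b), linked(c), linked(f), marked(b), marked(c)}

tag(b,b); tag(f,c); grab(c,b)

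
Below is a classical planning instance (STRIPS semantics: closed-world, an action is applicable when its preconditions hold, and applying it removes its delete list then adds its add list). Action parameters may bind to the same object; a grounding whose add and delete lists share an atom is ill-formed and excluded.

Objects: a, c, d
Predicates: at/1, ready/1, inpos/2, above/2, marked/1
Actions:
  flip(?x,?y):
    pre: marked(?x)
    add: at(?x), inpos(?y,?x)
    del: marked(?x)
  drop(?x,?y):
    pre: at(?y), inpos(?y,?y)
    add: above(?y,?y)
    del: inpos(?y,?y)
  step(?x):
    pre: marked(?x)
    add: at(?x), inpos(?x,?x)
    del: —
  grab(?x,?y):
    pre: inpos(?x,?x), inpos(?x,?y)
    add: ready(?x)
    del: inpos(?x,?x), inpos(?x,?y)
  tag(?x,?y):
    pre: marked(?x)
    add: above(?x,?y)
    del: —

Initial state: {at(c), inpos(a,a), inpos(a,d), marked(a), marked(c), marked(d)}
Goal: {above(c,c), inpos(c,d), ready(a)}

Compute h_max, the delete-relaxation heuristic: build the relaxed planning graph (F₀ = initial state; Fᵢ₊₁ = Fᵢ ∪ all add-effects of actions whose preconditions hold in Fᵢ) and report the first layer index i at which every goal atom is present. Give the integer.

F0 = init (6 atoms)
F1 = F0 ∪ {above(a,a), above(a,c), above(a,d), above(c,a), above(c,c), above(c,d), above(d,a), above(d,c), above(d,d), at(a), at(d), inpos(a,c), inpos(c,a), inpos(c,c), inpos(c,d), inpos(d,a), inpos(d,c), inpos(d,d), ready(a)}  (25 atoms)
goal ⊆ F1  ⇒  h_max = 1

1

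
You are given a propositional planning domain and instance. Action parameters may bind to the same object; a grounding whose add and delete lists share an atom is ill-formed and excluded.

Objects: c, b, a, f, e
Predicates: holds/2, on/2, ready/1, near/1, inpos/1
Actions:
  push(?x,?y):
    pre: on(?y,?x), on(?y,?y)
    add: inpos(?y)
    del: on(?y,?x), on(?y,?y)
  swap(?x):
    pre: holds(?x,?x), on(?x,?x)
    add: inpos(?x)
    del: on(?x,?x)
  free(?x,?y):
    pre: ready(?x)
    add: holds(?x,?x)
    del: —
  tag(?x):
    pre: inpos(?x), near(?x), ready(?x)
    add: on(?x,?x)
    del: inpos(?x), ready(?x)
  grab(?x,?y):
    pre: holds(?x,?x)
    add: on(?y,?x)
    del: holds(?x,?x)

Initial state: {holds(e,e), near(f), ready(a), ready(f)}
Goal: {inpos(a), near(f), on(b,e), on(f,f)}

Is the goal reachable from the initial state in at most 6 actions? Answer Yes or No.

1. free(a,c)  →  {holds(a,a), holds(e,e), near(f), ready(a), ready(f)}
2. free(f,c)  →  {holds(a,a), holds(e,e), holds(f,f), near(f), ready(a), ready(f)}
3. grab(a,a)  →  {holds(e,e), holds(f,f), near(f), on(a,a), ready(a), ready(f)}
4. push(a,a)  →  {holds(e,e), holds(f,f), inpos(a), near(f), ready(a), ready(f)}
5. grab(f,f)  →  {holds(e,e), inpos(a), near(f), on(f,f), ready(a), ready(f)}
6. grab(e,b)  →  {inpos(a), near(f), on(b,e), on(f,f), ready(a), ready(f)}
optimal plan length = 6; 6 ≤ 6

Yes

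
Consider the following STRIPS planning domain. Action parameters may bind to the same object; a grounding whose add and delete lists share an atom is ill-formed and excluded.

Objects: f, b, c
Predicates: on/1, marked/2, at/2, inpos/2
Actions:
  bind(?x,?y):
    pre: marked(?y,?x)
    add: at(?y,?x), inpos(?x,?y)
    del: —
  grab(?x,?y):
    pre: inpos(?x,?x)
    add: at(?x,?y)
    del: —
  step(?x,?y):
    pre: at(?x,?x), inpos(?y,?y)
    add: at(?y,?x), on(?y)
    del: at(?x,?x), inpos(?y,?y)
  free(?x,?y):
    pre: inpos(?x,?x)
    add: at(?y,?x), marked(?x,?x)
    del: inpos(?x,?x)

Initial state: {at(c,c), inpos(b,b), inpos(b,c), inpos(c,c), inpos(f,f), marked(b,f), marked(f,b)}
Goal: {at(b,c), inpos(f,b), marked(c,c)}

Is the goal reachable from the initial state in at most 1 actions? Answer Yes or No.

1. bind(f,b)  →  {at(b,f), at(c,c), inpos(b,b), inpos(b,c), inpos(c,c), inpos(f,b), inpos(f,f), marked(b,f), marked(f,b)}
2. free(c,b)  →  {at(b,c), at(b,f), at(c,c), inpos(b,b), inpos(b,c), inpos(f,b), inpos(f,f), marked(b,f), marked(c,c), marked(f,b)}
optimal plan length = 2; 2 > 1

No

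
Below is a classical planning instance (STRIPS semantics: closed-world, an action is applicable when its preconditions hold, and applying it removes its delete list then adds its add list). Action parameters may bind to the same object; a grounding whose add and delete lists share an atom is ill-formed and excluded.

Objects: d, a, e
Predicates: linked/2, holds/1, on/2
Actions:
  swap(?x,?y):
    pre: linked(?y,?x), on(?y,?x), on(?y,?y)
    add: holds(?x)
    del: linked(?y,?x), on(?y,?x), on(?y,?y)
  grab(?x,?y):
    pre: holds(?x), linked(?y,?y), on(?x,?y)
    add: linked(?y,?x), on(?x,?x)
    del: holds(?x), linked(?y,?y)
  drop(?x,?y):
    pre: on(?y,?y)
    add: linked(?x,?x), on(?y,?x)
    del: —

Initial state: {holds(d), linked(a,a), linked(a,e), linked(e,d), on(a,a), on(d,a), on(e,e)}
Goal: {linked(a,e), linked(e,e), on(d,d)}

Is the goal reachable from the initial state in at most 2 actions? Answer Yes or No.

1. grab(d,a)  →  {linked(a,d), linked(a,e), linked(e,d), on(a,a), on(d,a), on(d,d), on(e,e)}
2. drop(e,d)  →  {linked(a,d), linked(a,e), linked(e,d), linked(e,e), on(a,a), on(d,a), on(d,d), on(d,e), on(e,e)}
optimal plan length = 2; 2 ≤ 2

Yes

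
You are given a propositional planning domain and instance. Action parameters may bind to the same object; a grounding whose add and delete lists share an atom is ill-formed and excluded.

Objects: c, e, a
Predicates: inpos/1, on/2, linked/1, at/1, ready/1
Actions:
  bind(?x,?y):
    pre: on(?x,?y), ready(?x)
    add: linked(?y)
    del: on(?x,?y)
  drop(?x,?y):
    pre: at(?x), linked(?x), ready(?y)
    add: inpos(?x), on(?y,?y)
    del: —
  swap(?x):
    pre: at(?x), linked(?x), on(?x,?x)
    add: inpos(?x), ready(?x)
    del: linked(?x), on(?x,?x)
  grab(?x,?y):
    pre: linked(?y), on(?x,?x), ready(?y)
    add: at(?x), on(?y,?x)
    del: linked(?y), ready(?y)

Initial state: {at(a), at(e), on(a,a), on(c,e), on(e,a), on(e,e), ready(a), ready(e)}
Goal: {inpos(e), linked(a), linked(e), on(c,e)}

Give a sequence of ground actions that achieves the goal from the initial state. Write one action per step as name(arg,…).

bind(e,e); bind(e,a); drop(e,e)

1. bind(e,e)  →  {at(a), at(e), linked(e), on(a,a), on(c,e), on(e,a), ready(a), ready(e)}
2. bind(e,a)  →  {at(a), at(e), linked(a), linked(e), on(a,a), on(c,e), ready(a), ready(e)}
3. drop(e,e)  →  {at(a), at(e), inpos(e), linked(a), linked(e), on(a,a), on(c,e), on(e,e), ready(a), ready(e)}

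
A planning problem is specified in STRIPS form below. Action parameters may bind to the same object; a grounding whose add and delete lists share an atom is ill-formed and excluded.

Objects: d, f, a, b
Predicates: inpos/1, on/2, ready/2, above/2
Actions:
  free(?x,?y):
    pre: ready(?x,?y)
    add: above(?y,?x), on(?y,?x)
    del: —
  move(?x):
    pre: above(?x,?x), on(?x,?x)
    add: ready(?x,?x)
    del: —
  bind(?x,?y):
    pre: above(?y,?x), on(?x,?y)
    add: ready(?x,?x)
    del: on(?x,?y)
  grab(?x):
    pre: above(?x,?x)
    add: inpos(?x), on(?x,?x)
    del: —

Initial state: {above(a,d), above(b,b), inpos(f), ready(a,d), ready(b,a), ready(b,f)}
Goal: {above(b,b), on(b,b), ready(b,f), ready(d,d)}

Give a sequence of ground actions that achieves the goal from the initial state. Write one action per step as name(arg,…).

free(a,d); bind(d,a); grab(b)

1. free(a,d)  →  {above(a,d), above(b,b), above(d,a), inpos(f), on(d,a), ready(a,d), ready(b,a), ready(b,f)}
2. bind(d,a)  →  {above(a,d), above(b,b), above(d,a), inpos(f), ready(a,d), ready(b,a), ready(b,f), ready(d,d)}
3. grab(b)  →  {above(a,d), above(b,b), above(d,a), inpos(b), inpos(f), on(b,b), ready(a,d), ready(b,a), ready(b,f), ready(d,d)}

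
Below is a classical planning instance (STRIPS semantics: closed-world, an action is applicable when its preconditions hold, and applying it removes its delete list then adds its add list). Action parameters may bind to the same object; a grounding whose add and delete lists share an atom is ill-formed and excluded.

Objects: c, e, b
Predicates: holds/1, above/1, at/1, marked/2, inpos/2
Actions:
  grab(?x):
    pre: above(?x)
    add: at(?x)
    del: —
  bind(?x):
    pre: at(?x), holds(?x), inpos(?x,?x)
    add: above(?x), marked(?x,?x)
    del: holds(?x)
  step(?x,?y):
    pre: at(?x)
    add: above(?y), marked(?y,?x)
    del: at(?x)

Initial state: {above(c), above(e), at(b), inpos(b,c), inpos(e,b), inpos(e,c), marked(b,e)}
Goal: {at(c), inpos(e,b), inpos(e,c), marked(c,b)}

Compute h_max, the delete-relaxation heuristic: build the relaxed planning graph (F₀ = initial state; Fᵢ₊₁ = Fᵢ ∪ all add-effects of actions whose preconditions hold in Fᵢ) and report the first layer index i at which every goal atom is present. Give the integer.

F0 = init (7 atoms)
F1 = F0 ∪ {above(b), at(c), at(e), marked(b,b), marked(c,b), marked(e,b)}  (13 atoms)
goal ⊆ F1  ⇒  h_max = 1

1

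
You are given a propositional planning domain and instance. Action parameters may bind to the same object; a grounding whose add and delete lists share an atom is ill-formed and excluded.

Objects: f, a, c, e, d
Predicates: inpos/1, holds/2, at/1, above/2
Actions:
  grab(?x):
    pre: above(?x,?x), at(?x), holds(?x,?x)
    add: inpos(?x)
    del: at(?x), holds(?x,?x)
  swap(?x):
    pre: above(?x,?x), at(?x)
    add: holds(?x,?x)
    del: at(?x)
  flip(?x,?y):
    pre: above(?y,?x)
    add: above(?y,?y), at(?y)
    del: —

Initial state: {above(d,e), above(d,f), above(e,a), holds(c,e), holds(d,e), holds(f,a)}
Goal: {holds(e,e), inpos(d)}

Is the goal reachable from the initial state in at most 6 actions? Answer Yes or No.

Yes

1. flip(f,d)  →  {above(d,d), above(d,e), above(d,f), above(e,a), at(d), holds(c,e), holds(d,e), holds(f,a)}
2. swap(d)  →  {above(d,d), above(d,e), above(d,f), above(e,a), holds(c,e), holds(d,d), holds(d,e), holds(f,a)}
3. flip(f,d)  →  {above(d,d), above(d,e), above(d,f), above(e,a), at(d), holds(c,e), holds(d,d), holds(d,e), holds(f,a)}
4. grab(d)  →  {above(d,d), above(d,e), above(d,f), above(e,a), holds(c,e), holds(d,e), holds(f,a), inpos(d)}
5. flip(a,e)  →  {above(d,d), above(d,e), above(d,f), above(e,a), above(e,e), at(e), holds(c,e), holds(d,e), holds(f,a), inpos(d)}
6. swap(e)  →  {above(d,d), above(d,e), above(d,f), above(e,a), above(e,e), holds(c,e), holds(d,e), holds(e,e), holds(f,a), inpos(d)}
optimal plan length = 6; 6 ≤ 6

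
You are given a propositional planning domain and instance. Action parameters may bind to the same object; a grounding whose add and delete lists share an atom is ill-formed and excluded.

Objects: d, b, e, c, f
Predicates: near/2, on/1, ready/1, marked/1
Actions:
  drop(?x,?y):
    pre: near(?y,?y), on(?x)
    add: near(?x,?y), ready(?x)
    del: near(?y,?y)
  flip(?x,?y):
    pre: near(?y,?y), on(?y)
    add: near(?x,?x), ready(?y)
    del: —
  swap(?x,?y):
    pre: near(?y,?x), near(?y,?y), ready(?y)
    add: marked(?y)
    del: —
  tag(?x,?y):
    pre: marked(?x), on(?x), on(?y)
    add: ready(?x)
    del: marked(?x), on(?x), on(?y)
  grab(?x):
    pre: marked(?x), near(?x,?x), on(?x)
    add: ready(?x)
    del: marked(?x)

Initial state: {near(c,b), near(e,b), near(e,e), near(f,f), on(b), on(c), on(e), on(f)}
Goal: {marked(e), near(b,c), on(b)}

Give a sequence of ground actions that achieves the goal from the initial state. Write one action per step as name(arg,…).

1. flip(c,e)  →  {near(c,b), near(c,c), near(e,b), near(e,e), near(f,f), on(b), on(c), on(e), on(f), ready(e)}
2. drop(b,c)  →  {near(b,c), near(c,b), near(e,b), near(e,e), near(f,f), on(b), on(c), on(e), on(f), ready(b), ready(e)}
3. swap(b,e)  →  {marked(e), near(b,c), near(c,b), near(e,b), near(e,e), near(f,f), on(b), on(c), on(e), on(f), ready(b), ready(e)}

flip(c,e); drop(b,c); swap(b,e)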